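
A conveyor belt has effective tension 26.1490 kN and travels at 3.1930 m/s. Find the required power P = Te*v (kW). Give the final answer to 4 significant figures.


P = Te * v = 26.1490 * 3.1930
P = 83.49 kW


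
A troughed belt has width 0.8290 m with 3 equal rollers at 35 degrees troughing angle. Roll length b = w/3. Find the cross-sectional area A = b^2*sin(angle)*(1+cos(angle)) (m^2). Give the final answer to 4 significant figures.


b = 0.8290/3 = 0.276333 m
A = 0.276333^2 * sin(35 deg) * (1 + cos(35 deg))
A = 0.07968 m^2


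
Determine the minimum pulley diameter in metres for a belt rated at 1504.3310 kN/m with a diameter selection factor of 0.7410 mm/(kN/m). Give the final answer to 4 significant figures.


D = 1504.3310 * 0.7410 / 1000
D = 1.115 m


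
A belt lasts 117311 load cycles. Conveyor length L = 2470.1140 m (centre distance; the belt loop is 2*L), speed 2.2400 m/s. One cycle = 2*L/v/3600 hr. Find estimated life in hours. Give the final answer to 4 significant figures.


cycle_time = 2 * 2470.1140 / 2.2400 / 3600 = 0.612627 hr
life = 117311 * 0.612627 = 71870 hours


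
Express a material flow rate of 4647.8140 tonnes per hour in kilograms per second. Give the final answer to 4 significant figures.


m_dot = 4647.8140 * 1000 / 3600
m_dot = 1291 kg/s


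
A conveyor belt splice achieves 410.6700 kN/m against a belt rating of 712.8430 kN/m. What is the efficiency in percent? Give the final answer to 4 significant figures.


Eff = 410.6700 / 712.8430 * 100
Eff = 57.61 %


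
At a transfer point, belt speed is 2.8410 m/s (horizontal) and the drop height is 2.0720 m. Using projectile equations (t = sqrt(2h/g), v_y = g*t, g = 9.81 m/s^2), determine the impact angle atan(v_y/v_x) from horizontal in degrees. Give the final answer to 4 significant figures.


t = sqrt(2*2.0720/9.81) = 0.649943 s
v_y = 9.81 * 0.649943 = 6.37594 m/s
angle = atan(6.37594 / 2.8410) = 65.98 deg


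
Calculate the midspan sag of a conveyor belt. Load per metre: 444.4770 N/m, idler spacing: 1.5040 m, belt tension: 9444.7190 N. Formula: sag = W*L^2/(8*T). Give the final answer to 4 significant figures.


sag = 444.4770 * 1.5040^2 / (8 * 9444.7190)
sag = 0.01331 m


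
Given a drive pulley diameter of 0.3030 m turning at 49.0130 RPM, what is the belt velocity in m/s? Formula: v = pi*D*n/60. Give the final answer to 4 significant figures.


v = pi * 0.3030 * 49.0130 / 60
v = 0.7776 m/s


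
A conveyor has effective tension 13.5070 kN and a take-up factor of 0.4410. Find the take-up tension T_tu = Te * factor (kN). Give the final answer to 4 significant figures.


T_tu = 13.5070 * 0.4410
T_tu = 5.957 kN


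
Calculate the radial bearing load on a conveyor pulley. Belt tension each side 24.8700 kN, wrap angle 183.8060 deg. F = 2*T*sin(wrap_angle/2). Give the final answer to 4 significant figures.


F = 2 * 24.8700 * sin(183.8060/2 deg)
F = 49.71 kN


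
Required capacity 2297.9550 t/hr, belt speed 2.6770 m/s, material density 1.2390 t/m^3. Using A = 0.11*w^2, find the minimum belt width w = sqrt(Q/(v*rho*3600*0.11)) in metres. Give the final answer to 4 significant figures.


A_req = 2297.9550 / (2.6770 * 1.2390 * 3600) = 0.192451 m^2
w = sqrt(0.192451 / 0.11)
w = 1.323 m


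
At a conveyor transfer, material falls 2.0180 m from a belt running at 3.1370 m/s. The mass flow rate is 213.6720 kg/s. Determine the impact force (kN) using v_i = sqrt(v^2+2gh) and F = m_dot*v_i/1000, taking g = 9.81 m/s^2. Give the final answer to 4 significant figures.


v_i = sqrt(3.1370^2 + 2*9.81*2.0180) = 7.03093 m/s
F = 213.6720 * 7.03093 / 1000
F = 1.502 kN


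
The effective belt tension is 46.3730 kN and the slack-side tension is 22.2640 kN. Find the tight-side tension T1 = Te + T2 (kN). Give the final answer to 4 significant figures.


T1 = Te + T2 = 46.3730 + 22.2640
T1 = 68.64 kN


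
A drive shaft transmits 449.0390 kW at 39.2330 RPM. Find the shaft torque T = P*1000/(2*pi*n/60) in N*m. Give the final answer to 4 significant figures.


omega = 2*pi*39.2330/60 = 4.10847 rad/s
T = 449.0390*1000 / 4.10847
T = 109300 N*m


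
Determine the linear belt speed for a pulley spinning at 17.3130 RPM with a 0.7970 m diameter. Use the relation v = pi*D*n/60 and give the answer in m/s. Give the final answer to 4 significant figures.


v = pi * 0.7970 * 17.3130 / 60
v = 0.7225 m/s


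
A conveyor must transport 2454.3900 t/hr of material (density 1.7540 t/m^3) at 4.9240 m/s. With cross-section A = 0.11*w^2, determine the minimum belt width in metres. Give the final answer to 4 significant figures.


A_req = 2454.3900 / (4.9240 * 1.7540 * 3600) = 0.0789393 m^2
w = sqrt(0.0789393 / 0.11)
w = 0.8471 m


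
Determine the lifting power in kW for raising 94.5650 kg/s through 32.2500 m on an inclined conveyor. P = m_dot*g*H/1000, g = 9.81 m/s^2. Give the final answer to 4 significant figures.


P = 94.5650 * 9.81 * 32.2500 / 1000
P = 29.92 kW


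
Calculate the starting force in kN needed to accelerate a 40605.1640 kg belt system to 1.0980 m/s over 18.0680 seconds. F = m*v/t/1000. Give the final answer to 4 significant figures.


F = 40605.1640 * 1.0980 / 18.0680 / 1000
F = 2.468 kN


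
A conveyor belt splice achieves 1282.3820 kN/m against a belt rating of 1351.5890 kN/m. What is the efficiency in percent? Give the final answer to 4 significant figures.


Eff = 1282.3820 / 1351.5890 * 100
Eff = 94.88 %


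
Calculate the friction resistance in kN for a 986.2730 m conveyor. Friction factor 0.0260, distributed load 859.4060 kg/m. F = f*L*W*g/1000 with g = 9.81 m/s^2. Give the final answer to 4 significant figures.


F = 0.0260 * 986.2730 * 859.4060 * 9.81 / 1000
F = 216.2 kN


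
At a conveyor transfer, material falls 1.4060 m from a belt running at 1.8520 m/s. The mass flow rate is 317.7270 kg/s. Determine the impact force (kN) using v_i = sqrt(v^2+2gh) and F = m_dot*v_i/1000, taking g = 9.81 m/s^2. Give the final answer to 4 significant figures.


v_i = sqrt(1.8520^2 + 2*9.81*1.4060) = 5.56917 m/s
F = 317.7270 * 5.56917 / 1000
F = 1.769 kN


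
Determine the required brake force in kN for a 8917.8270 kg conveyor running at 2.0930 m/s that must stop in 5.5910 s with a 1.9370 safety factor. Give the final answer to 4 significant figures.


F = 8917.8270 * 2.0930 / 5.5910 * 1.9370 / 1000
F = 6.466 kN


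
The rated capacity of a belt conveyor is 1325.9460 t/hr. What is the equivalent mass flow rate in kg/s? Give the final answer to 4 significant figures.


m_dot = 1325.9460 * 1000 / 3600
m_dot = 368.3 kg/s


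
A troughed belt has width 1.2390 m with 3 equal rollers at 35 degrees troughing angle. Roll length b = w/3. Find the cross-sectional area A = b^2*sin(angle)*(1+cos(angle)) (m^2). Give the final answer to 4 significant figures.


b = 1.2390/3 = 0.413 m
A = 0.413^2 * sin(35 deg) * (1 + cos(35 deg))
A = 0.1780 m^2


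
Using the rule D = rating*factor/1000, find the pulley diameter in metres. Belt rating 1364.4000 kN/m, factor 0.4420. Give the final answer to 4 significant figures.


D = 1364.4000 * 0.4420 / 1000
D = 0.6031 m


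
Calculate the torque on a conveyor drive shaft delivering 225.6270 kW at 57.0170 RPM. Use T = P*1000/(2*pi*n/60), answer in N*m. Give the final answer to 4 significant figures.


omega = 2*pi*57.0170/60 = 5.97081 rad/s
T = 225.6270*1000 / 5.97081
T = 37790 N*m


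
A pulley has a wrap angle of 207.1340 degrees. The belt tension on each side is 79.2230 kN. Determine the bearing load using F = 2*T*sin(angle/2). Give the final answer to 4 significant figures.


F = 2 * 79.2230 * sin(207.1340/2 deg)
F = 154.0 kN


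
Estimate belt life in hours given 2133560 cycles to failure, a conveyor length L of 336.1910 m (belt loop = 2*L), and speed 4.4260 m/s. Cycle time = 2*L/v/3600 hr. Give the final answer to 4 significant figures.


cycle_time = 2 * 336.1910 / 4.4260 / 3600 = 0.042199 hr
life = 2133560 * 0.042199 = 90030 hours


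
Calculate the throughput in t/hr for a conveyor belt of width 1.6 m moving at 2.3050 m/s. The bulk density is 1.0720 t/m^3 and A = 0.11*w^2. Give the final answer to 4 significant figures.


A = 0.11 * 1.6^2 = 0.2816 m^2
C = 0.2816 * 2.3050 * 1.0720 * 3600
C = 2505 t/hr


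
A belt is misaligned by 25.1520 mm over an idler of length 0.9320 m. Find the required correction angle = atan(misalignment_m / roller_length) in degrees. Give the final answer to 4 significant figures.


misalign_m = 25.1520 / 1000 = 0.025152 m
angle = atan(0.025152 / 0.9320)
angle = 1.546 deg


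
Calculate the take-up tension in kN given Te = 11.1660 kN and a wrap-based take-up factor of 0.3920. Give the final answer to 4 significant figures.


T_tu = 11.1660 * 0.3920
T_tu = 4.377 kN


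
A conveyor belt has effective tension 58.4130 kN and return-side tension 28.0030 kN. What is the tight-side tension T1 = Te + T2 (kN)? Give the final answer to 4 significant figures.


T1 = Te + T2 = 58.4130 + 28.0030
T1 = 86.42 kN


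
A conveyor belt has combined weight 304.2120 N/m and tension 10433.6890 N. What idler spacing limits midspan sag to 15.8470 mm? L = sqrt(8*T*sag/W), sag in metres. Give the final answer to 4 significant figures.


sag = 15.8470/1000 = 0.015847 m
L = sqrt(8 * 10433.6890 * 0.015847 / 304.2120)
L = 2.085 m


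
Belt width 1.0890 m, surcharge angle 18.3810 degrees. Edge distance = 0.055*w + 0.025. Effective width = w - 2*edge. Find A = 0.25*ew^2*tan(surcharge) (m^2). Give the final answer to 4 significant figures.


edge = 0.055*1.0890 + 0.025 = 0.084895 m
ew = 1.0890 - 2*0.084895 = 0.91921 m
A = 0.25 * 0.91921^2 * tan(18.3810 deg)
A = 0.07019 m^2


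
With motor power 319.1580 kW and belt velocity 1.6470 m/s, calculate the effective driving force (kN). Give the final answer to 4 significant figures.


Te = P / v = 319.1580 / 1.6470
Te = 193.8 kN


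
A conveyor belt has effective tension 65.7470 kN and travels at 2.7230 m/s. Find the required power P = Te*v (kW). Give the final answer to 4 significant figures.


P = Te * v = 65.7470 * 2.7230
P = 179.0 kW


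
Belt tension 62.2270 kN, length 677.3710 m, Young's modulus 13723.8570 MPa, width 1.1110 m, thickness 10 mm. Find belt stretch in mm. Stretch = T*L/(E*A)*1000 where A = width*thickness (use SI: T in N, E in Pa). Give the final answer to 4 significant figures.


A = 1.1110 * 0.01 = 0.01111 m^2
Stretch = 62.2270*1000 * 677.3710 / (13723.8570e6 * 0.01111) * 1000
Stretch = 276.4 mm


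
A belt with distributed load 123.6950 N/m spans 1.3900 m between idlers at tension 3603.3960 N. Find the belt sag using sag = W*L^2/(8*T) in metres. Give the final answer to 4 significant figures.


sag = 123.6950 * 1.3900^2 / (8 * 3603.3960)
sag = 0.008290 m


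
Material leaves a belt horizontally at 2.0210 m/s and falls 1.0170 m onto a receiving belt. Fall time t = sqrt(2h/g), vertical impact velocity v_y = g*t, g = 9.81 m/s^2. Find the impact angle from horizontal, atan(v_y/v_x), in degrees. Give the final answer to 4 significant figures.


t = sqrt(2*1.0170/9.81) = 0.455345 s
v_y = 9.81 * 0.455345 = 4.46693 m/s
angle = atan(4.46693 / 2.0210) = 65.66 deg


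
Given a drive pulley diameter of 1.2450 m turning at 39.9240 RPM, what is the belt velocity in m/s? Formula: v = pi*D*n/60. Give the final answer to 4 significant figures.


v = pi * 1.2450 * 39.9240 / 60
v = 2.603 m/s


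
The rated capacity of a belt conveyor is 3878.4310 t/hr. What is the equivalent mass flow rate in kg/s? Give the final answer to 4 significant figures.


m_dot = 3878.4310 * 1000 / 3600
m_dot = 1077 kg/s


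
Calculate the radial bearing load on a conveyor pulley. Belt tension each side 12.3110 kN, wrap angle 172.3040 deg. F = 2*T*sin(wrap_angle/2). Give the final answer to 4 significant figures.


F = 2 * 12.3110 * sin(172.3040/2 deg)
F = 24.57 kN


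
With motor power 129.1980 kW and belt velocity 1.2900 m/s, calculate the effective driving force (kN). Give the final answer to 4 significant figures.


Te = P / v = 129.1980 / 1.2900
Te = 100.2 kN


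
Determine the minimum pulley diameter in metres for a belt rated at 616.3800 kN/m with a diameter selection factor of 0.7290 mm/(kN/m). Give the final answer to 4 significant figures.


D = 616.3800 * 0.7290 / 1000
D = 0.4493 m


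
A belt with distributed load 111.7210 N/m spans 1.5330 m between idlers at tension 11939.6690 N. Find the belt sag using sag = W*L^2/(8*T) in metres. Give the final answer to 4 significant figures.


sag = 111.7210 * 1.5330^2 / (8 * 11939.6690)
sag = 0.002749 m


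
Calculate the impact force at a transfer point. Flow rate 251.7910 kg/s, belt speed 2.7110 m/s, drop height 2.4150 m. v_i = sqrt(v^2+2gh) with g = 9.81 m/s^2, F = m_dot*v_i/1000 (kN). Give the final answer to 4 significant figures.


v_i = sqrt(2.7110^2 + 2*9.81*2.4150) = 7.3981 m/s
F = 251.7910 * 7.3981 / 1000
F = 1.863 kN


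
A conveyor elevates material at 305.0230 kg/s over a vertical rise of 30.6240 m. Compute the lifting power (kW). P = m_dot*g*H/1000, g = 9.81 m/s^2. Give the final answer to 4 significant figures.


P = 305.0230 * 9.81 * 30.6240 / 1000
P = 91.64 kW


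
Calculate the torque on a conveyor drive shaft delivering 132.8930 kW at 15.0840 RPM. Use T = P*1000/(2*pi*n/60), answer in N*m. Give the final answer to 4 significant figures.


omega = 2*pi*15.0840/60 = 1.57959 rad/s
T = 132.8930*1000 / 1.57959
T = 84130 N*m


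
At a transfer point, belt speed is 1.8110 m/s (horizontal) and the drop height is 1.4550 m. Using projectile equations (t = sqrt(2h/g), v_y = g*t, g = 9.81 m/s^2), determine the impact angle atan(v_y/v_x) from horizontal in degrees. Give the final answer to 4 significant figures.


t = sqrt(2*1.4550/9.81) = 0.544643 s
v_y = 9.81 * 0.544643 = 5.34295 m/s
angle = atan(5.34295 / 1.8110) = 71.28 deg


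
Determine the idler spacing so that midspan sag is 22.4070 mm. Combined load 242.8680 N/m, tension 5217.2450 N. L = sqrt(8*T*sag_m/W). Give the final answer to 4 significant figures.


sag = 22.4070/1000 = 0.022407 m
L = sqrt(8 * 5217.2450 * 0.022407 / 242.8680)
L = 1.962 m


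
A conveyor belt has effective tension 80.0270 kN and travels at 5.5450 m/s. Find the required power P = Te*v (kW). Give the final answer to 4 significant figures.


P = Te * v = 80.0270 * 5.5450
P = 443.7 kW


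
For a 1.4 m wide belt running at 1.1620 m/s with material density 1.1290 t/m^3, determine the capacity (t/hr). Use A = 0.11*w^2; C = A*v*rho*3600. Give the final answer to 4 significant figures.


A = 0.11 * 1.4^2 = 0.2156 m^2
C = 0.2156 * 1.1620 * 1.1290 * 3600
C = 1018 t/hr


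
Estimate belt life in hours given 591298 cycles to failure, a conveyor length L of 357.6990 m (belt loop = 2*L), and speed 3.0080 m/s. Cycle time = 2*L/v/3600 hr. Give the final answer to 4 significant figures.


cycle_time = 2 * 357.6990 / 3.0080 / 3600 = 0.0660644 hr
life = 591298 * 0.0660644 = 39060 hours


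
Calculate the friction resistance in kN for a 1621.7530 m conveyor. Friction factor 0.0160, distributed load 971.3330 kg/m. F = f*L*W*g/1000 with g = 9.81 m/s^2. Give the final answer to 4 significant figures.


F = 0.0160 * 1621.7530 * 971.3330 * 9.81 / 1000
F = 247.3 kN


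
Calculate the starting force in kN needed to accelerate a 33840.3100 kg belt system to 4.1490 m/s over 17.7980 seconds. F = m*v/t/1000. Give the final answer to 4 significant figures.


F = 33840.3100 * 4.1490 / 17.7980 / 1000
F = 7.889 kN


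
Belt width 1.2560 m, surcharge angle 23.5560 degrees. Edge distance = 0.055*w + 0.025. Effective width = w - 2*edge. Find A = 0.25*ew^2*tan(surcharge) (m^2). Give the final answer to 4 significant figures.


edge = 0.055*1.2560 + 0.025 = 0.09408 m
ew = 1.2560 - 2*0.09408 = 1.06784 m
A = 0.25 * 1.06784^2 * tan(23.5560 deg)
A = 0.1243 m^2


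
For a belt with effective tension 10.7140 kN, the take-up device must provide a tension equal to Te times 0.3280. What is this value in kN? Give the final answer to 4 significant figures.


T_tu = 10.7140 * 0.3280
T_tu = 3.514 kN


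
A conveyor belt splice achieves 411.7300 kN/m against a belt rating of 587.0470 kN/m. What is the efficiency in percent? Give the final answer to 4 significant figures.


Eff = 411.7300 / 587.0470 * 100
Eff = 70.14 %


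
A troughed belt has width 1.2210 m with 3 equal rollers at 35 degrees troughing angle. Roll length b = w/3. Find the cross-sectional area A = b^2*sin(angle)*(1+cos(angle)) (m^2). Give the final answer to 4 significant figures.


b = 1.2210/3 = 0.407 m
A = 0.407^2 * sin(35 deg) * (1 + cos(35 deg))
A = 0.1728 m^2


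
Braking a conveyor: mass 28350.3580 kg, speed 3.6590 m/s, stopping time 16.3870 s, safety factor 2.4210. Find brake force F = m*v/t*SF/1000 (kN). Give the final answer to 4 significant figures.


F = 28350.3580 * 3.6590 / 16.3870 * 2.4210 / 1000
F = 15.33 kN


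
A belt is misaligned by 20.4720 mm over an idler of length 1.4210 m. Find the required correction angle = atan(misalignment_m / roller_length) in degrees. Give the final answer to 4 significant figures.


misalign_m = 20.4720 / 1000 = 0.020472 m
angle = atan(0.020472 / 1.4210)
angle = 0.8254 deg


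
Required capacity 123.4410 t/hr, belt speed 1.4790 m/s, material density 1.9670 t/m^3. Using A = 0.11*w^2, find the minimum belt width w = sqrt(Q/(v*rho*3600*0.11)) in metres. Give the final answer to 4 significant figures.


A_req = 123.4410 / (1.4790 * 1.9670 * 3600) = 0.0117865 m^2
w = sqrt(0.0117865 / 0.11)
w = 0.3273 m


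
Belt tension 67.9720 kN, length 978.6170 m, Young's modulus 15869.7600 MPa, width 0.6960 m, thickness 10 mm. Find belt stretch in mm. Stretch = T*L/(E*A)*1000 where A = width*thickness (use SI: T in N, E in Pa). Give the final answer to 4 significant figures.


A = 0.6960 * 0.01 = 0.00696 m^2
Stretch = 67.9720*1000 * 978.6170 / (15869.7600e6 * 0.00696) * 1000
Stretch = 602.2 mm


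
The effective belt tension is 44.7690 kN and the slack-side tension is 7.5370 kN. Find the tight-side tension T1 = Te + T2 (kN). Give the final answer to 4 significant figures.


T1 = Te + T2 = 44.7690 + 7.5370
T1 = 52.31 kN


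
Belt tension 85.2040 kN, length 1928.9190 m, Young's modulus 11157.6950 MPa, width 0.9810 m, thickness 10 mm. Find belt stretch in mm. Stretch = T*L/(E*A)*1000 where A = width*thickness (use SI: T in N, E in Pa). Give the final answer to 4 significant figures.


A = 0.9810 * 0.01 = 0.00981 m^2
Stretch = 85.2040*1000 * 1928.9190 / (11157.6950e6 * 0.00981) * 1000
Stretch = 1502 mm


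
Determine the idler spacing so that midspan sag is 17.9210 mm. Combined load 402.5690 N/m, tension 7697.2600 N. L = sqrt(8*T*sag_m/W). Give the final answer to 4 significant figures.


sag = 17.9210/1000 = 0.017921 m
L = sqrt(8 * 7697.2600 * 0.017921 / 402.5690)
L = 1.656 m


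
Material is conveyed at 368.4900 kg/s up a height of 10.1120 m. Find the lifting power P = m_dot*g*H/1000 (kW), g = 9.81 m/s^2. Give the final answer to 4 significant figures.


P = 368.4900 * 9.81 * 10.1120 / 1000
P = 36.55 kW


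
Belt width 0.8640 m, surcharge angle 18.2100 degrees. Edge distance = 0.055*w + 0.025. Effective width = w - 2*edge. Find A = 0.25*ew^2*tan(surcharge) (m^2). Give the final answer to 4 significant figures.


edge = 0.055*0.8640 + 0.025 = 0.07252 m
ew = 0.8640 - 2*0.07252 = 0.71896 m
A = 0.25 * 0.71896^2 * tan(18.2100 deg)
A = 0.04251 m^2


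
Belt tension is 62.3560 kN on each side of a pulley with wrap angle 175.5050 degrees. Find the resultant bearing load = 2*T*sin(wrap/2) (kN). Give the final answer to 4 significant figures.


F = 2 * 62.3560 * sin(175.5050/2 deg)
F = 124.6 kN


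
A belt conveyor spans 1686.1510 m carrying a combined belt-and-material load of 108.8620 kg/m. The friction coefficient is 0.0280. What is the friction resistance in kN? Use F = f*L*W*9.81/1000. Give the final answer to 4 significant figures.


F = 0.0280 * 1686.1510 * 108.8620 * 9.81 / 1000
F = 50.42 kN


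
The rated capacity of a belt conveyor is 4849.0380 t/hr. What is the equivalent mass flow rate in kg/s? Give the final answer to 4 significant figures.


m_dot = 4849.0380 * 1000 / 3600
m_dot = 1347 kg/s


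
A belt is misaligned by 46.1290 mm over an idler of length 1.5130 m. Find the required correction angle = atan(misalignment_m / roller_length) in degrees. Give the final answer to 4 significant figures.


misalign_m = 46.1290 / 1000 = 0.046129 m
angle = atan(0.046129 / 1.5130)
angle = 1.746 deg


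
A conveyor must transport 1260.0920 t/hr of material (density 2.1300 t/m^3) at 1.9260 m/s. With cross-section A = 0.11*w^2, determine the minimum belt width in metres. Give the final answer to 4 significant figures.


A_req = 1260.0920 / (1.9260 * 2.1300 * 3600) = 0.0853226 m^2
w = sqrt(0.0853226 / 0.11)
w = 0.8807 m


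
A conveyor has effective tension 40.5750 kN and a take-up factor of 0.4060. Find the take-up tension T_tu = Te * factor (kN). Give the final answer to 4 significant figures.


T_tu = 40.5750 * 0.4060
T_tu = 16.47 kN


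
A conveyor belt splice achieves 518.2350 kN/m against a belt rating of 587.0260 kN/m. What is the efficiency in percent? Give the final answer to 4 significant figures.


Eff = 518.2350 / 587.0260 * 100
Eff = 88.28 %


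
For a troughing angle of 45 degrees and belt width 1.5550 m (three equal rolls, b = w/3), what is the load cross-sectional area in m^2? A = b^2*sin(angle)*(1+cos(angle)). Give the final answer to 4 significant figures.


b = 1.5550/3 = 0.518333 m
A = 0.518333^2 * sin(45 deg) * (1 + cos(45 deg))
A = 0.3243 m^2


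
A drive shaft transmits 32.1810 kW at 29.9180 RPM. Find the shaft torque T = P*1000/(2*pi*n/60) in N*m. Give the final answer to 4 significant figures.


omega = 2*pi*29.9180/60 = 3.13301 rad/s
T = 32.1810*1000 / 3.13301
T = 10270 N*m


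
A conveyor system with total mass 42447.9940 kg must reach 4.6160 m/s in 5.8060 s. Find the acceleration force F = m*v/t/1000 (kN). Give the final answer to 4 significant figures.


F = 42447.9940 * 4.6160 / 5.8060 / 1000
F = 33.75 kN


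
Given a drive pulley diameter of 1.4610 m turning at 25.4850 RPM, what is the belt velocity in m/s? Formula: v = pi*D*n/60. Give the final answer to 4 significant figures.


v = pi * 1.4610 * 25.4850 / 60
v = 1.950 m/s


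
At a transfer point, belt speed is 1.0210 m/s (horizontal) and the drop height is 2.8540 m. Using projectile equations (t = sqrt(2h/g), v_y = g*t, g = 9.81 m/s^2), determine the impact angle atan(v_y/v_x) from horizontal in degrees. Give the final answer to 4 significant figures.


t = sqrt(2*2.8540/9.81) = 0.762794 s
v_y = 9.81 * 0.762794 = 7.48301 m/s
angle = atan(7.48301 / 1.0210) = 82.23 deg


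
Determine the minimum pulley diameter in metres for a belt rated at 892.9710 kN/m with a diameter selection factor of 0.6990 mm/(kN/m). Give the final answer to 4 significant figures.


D = 892.9710 * 0.6990 / 1000
D = 0.6242 m


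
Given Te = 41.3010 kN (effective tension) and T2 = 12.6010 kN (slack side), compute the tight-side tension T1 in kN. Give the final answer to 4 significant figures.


T1 = Te + T2 = 41.3010 + 12.6010
T1 = 53.90 kN


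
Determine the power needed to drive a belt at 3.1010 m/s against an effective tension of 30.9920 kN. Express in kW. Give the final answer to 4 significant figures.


P = Te * v = 30.9920 * 3.1010
P = 96.11 kW


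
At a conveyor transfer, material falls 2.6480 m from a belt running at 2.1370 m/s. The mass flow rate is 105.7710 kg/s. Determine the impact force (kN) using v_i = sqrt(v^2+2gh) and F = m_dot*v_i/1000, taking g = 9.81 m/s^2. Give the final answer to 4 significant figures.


v_i = sqrt(2.1370^2 + 2*9.81*2.6480) = 7.51801 m/s
F = 105.7710 * 7.51801 / 1000
F = 0.7952 kN


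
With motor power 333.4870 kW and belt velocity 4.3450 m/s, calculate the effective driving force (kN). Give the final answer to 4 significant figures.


Te = P / v = 333.4870 / 4.3450
Te = 76.75 kN


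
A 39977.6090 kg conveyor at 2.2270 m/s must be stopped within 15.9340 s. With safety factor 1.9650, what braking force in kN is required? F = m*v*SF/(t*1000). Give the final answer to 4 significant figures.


F = 39977.6090 * 2.2270 / 15.9340 * 1.9650 / 1000
F = 10.98 kN


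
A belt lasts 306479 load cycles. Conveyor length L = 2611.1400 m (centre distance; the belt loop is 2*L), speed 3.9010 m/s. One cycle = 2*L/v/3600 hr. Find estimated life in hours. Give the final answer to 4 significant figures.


cycle_time = 2 * 2611.1400 / 3.9010 / 3600 = 0.371862 hr
life = 306479 * 0.371862 = 114000 hours


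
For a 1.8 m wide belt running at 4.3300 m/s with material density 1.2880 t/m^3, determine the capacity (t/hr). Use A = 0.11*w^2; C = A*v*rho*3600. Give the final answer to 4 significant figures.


A = 0.11 * 1.8^2 = 0.3564 m^2
C = 0.3564 * 4.3300 * 1.2880 * 3600
C = 7156 t/hr


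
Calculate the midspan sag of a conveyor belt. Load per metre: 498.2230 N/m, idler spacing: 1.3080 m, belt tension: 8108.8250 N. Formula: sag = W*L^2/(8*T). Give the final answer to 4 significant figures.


sag = 498.2230 * 1.3080^2 / (8 * 8108.8250)
sag = 0.01314 m


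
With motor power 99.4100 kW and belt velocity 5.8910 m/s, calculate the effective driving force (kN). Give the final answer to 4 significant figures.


Te = P / v = 99.4100 / 5.8910
Te = 16.87 kN


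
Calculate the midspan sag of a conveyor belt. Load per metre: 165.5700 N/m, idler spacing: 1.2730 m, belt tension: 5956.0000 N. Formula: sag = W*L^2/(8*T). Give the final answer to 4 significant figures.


sag = 165.5700 * 1.2730^2 / (8 * 5956.0000)
sag = 0.005631 m


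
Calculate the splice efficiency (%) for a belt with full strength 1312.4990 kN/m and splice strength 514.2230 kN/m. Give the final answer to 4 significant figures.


Eff = 514.2230 / 1312.4990 * 100
Eff = 39.18 %


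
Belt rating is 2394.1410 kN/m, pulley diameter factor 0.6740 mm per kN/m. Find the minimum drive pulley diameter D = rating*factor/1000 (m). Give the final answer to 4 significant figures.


D = 2394.1410 * 0.6740 / 1000
D = 1.614 m


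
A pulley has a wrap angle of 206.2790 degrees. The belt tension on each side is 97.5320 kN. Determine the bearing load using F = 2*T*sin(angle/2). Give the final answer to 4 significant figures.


F = 2 * 97.5320 * sin(206.2790/2 deg)
F = 190.0 kN


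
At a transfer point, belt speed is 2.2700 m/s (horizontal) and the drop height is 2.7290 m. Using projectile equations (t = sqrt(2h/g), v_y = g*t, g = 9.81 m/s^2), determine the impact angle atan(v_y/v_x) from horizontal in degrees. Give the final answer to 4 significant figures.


t = sqrt(2*2.7290/9.81) = 0.745903 s
v_y = 9.81 * 0.745903 = 7.31731 m/s
angle = atan(7.31731 / 2.2700) = 72.76 deg


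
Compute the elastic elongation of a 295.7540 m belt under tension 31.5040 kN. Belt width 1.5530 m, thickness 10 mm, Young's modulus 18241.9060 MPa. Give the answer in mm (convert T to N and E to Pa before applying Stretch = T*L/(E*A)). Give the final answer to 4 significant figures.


A = 1.5530 * 0.01 = 0.01553 m^2
Stretch = 31.5040*1000 * 295.7540 / (18241.9060e6 * 0.01553) * 1000
Stretch = 32.89 mm


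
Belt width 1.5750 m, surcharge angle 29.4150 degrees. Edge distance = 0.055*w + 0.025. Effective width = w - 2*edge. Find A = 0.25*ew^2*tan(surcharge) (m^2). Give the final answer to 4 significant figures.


edge = 0.055*1.5750 + 0.025 = 0.111625 m
ew = 1.5750 - 2*0.111625 = 1.35175 m
A = 0.25 * 1.35175^2 * tan(29.4150 deg)
A = 0.2576 m^2


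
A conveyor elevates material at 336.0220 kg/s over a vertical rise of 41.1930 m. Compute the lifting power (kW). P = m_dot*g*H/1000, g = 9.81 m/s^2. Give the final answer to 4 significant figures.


P = 336.0220 * 9.81 * 41.1930 / 1000
P = 135.8 kW


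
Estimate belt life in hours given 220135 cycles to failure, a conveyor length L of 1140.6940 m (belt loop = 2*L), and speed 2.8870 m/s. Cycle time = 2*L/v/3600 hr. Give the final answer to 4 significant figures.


cycle_time = 2 * 1140.6940 / 2.8870 / 3600 = 0.219508 hr
life = 220135 * 0.219508 = 48320 hours


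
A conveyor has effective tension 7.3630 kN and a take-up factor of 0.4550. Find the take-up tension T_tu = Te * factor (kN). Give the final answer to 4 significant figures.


T_tu = 7.3630 * 0.4550
T_tu = 3.350 kN


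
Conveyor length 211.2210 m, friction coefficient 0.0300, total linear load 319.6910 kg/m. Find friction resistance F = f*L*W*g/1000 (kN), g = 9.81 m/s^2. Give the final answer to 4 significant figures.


F = 0.0300 * 211.2210 * 319.6910 * 9.81 / 1000
F = 19.87 kN


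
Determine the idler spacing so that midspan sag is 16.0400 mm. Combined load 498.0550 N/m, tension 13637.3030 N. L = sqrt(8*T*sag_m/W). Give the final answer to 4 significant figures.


sag = 16.0400/1000 = 0.016040 m
L = sqrt(8 * 13637.3030 * 0.016040 / 498.0550)
L = 1.874 m


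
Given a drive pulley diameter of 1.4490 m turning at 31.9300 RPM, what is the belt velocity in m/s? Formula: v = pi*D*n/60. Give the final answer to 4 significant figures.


v = pi * 1.4490 * 31.9300 / 60
v = 2.423 m/s


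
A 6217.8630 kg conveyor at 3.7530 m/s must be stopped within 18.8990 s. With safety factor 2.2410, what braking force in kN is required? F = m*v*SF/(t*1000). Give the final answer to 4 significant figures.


F = 6217.8630 * 3.7530 / 18.8990 * 2.2410 / 1000
F = 2.767 kN


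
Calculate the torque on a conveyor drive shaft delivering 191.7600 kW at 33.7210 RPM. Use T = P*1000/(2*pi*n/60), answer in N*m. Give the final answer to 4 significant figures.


omega = 2*pi*33.7210/60 = 3.53125 rad/s
T = 191.7600*1000 / 3.53125
T = 54300 N*m


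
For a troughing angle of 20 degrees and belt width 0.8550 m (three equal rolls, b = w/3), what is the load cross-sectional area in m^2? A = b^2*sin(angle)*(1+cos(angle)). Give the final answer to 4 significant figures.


b = 0.8550/3 = 0.285 m
A = 0.285^2 * sin(20 deg) * (1 + cos(20 deg))
A = 0.05389 m^2


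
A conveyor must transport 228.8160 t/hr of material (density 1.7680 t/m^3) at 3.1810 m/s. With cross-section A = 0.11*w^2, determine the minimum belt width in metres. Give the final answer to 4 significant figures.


A_req = 228.8160 / (3.1810 * 1.7680 * 3600) = 0.0113015 m^2
w = sqrt(0.0113015 / 0.11)
w = 0.3205 m


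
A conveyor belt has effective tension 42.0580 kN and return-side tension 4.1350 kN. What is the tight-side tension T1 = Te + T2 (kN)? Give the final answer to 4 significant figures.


T1 = Te + T2 = 42.0580 + 4.1350
T1 = 46.19 kN


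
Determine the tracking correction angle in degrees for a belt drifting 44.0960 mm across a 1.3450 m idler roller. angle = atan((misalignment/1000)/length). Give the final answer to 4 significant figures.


misalign_m = 44.0960 / 1000 = 0.044096 m
angle = atan(0.044096 / 1.3450)
angle = 1.878 deg


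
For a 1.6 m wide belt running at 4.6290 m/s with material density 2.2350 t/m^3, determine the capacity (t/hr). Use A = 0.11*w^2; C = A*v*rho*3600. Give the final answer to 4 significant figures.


A = 0.11 * 1.6^2 = 0.2816 m^2
C = 0.2816 * 4.6290 * 2.2350 * 3600
C = 10490 t/hr


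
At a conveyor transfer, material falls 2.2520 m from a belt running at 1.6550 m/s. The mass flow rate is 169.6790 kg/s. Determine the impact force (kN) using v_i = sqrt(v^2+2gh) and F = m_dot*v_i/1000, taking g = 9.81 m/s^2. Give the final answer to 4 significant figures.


v_i = sqrt(1.6550^2 + 2*9.81*2.2520) = 6.85006 m/s
F = 169.6790 * 6.85006 / 1000
F = 1.162 kN


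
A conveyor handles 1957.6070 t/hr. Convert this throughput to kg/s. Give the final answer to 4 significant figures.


m_dot = 1957.6070 * 1000 / 3600
m_dot = 543.8 kg/s


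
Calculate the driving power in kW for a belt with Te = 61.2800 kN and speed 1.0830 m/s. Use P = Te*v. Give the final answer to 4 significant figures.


P = Te * v = 61.2800 * 1.0830
P = 66.37 kW


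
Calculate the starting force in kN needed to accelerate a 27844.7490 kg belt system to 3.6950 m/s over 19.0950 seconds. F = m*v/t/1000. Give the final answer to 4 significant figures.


F = 27844.7490 * 3.6950 / 19.0950 / 1000
F = 5.388 kN


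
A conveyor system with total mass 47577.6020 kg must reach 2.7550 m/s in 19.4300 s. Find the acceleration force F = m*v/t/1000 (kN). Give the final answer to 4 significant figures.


F = 47577.6020 * 2.7550 / 19.4300 / 1000
F = 6.746 kN


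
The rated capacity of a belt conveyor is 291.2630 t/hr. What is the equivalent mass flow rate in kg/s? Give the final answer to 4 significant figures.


m_dot = 291.2630 * 1000 / 3600
m_dot = 80.91 kg/s


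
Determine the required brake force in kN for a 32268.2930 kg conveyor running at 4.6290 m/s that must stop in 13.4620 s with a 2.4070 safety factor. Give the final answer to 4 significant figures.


F = 32268.2930 * 4.6290 / 13.4620 * 2.4070 / 1000
F = 26.71 kN


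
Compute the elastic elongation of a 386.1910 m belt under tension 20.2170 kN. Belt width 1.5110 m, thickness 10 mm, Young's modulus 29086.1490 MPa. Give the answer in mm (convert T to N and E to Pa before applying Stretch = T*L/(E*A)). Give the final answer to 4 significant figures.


A = 1.5110 * 0.01 = 0.01511 m^2
Stretch = 20.2170*1000 * 386.1910 / (29086.1490e6 * 0.01511) * 1000
Stretch = 17.77 mm


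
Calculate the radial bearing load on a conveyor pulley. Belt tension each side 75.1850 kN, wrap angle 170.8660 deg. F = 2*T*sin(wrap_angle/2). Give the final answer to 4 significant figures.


F = 2 * 75.1850 * sin(170.8660/2 deg)
F = 149.9 kN


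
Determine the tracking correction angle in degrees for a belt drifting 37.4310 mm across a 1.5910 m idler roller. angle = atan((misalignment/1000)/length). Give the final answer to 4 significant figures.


misalign_m = 37.4310 / 1000 = 0.037431 m
angle = atan(0.037431 / 1.5910)
angle = 1.348 deg


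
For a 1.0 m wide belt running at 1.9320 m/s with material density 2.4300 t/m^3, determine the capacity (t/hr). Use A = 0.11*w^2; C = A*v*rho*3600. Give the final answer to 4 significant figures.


A = 0.11 * 1.0^2 = 0.11 m^2
C = 0.11 * 1.9320 * 2.4300 * 3600
C = 1859 t/hr


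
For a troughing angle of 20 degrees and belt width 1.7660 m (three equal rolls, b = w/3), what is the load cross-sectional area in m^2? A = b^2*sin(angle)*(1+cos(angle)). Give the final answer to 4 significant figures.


b = 1.7660/3 = 0.588667 m
A = 0.588667^2 * sin(20 deg) * (1 + cos(20 deg))
A = 0.2299 m^2


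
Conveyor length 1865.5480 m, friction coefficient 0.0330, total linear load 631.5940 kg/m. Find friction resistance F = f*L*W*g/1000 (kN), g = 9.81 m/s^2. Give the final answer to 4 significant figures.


F = 0.0330 * 1865.5480 * 631.5940 * 9.81 / 1000
F = 381.4 kN


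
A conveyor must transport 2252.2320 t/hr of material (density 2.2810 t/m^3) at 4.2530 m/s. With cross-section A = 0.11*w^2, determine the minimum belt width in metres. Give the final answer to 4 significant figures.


A_req = 2252.2320 / (4.2530 * 2.2810 * 3600) = 0.0644896 m^2
w = sqrt(0.0644896 / 0.11)
w = 0.7657 m


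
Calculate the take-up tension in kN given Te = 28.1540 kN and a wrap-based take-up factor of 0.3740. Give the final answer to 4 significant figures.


T_tu = 28.1540 * 0.3740
T_tu = 10.53 kN


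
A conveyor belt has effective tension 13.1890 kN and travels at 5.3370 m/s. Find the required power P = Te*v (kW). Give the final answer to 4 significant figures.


P = Te * v = 13.1890 * 5.3370
P = 70.39 kW


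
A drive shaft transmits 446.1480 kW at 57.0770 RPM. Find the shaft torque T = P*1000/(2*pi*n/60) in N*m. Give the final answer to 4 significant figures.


omega = 2*pi*57.0770/60 = 5.97709 rad/s
T = 446.1480*1000 / 5.97709
T = 74640 N*m


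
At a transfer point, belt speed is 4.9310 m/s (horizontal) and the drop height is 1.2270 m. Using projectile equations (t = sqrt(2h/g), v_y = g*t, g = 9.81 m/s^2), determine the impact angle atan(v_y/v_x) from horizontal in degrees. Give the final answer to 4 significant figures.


t = sqrt(2*1.2270/9.81) = 0.500153 s
v_y = 9.81 * 0.500153 = 4.9065 m/s
angle = atan(4.9065 / 4.9310) = 44.86 deg


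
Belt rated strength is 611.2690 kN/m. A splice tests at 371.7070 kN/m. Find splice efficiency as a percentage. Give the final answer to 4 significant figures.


Eff = 371.7070 / 611.2690 * 100
Eff = 60.81 %


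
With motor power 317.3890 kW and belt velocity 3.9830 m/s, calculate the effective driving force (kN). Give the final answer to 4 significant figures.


Te = P / v = 317.3890 / 3.9830
Te = 79.69 kN


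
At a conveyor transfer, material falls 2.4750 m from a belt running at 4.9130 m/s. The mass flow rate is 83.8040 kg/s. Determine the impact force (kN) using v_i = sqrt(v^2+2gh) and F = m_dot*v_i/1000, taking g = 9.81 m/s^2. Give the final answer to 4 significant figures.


v_i = sqrt(4.9130^2 + 2*9.81*2.4750) = 8.52626 m/s
F = 83.8040 * 8.52626 / 1000
F = 0.7145 kN


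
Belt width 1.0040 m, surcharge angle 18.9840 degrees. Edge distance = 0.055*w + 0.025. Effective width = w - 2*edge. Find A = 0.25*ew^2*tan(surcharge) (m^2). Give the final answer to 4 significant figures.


edge = 0.055*1.0040 + 0.025 = 0.08022 m
ew = 1.0040 - 2*0.08022 = 0.84356 m
A = 0.25 * 0.84356^2 * tan(18.9840 deg)
A = 0.06120 m^2


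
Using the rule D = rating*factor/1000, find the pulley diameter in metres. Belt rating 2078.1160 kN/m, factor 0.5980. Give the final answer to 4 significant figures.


D = 2078.1160 * 0.5980 / 1000
D = 1.243 m


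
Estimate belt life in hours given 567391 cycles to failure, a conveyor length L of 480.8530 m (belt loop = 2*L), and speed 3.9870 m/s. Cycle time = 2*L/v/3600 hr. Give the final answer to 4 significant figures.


cycle_time = 2 * 480.8530 / 3.9870 / 3600 = 0.0670029 hr
life = 567391 * 0.0670029 = 38020 hours


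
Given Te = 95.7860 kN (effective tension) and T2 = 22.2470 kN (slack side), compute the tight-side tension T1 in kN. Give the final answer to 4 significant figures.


T1 = Te + T2 = 95.7860 + 22.2470
T1 = 118.0 kN


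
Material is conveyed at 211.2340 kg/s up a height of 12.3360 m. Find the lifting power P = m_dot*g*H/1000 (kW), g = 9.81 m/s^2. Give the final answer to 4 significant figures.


P = 211.2340 * 9.81 * 12.3360 / 1000
P = 25.56 kW


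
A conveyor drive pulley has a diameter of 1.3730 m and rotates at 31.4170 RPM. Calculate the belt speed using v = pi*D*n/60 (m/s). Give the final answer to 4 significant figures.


v = pi * 1.3730 * 31.4170 / 60
v = 2.259 m/s


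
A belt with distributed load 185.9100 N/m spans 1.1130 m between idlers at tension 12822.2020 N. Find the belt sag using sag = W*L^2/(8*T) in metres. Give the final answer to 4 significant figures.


sag = 185.9100 * 1.1130^2 / (8 * 12822.2020)
sag = 0.002245 m


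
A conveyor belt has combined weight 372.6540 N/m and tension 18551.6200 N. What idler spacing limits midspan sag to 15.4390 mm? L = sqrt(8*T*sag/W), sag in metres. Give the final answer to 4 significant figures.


sag = 15.4390/1000 = 0.015439 m
L = sqrt(8 * 18551.6200 * 0.015439 / 372.6540)
L = 2.480 m


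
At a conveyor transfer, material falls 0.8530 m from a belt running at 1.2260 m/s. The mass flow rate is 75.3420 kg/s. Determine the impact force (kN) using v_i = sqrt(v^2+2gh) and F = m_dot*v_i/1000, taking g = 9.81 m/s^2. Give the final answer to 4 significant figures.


v_i = sqrt(1.2260^2 + 2*9.81*0.8530) = 4.27071 m/s
F = 75.3420 * 4.27071 / 1000
F = 0.3218 kN


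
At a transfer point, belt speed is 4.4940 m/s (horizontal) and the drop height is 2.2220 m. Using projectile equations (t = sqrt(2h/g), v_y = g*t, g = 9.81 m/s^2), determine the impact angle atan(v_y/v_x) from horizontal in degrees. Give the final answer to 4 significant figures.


t = sqrt(2*2.2220/9.81) = 0.673058 s
v_y = 9.81 * 0.673058 = 6.6027 m/s
angle = atan(6.6027 / 4.4940) = 55.76 deg
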